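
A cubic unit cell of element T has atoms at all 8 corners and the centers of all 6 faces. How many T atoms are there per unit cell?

Corner atoms are shared by 8 cells (1/8 each), face atoms by 2 (1/2 each).
Net atoms = 8 × 1/8 + 6 × 1/2 = 1 + 3 = 4.

4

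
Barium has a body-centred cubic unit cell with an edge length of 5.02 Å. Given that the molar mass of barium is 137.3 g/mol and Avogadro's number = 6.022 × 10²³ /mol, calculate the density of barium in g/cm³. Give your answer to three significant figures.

A BCC unit cell contains Z = 2 atoms.
Cell volume: a³ = (5.02 Å)³ = (5.020 × 10^-8 cm)³ = 1.265 × 10^-22 cm³.
ρ = Z·M/(N_A·a³) = 2 × 137.3 / (6.022 × 10²³ × 1.265 × 10^-22) = 3.605 g/cm³.

3.60 g/cm³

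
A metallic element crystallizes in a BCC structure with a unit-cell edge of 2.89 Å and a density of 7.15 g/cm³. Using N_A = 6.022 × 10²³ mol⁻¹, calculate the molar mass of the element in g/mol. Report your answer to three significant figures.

A BCC cell has Z = 2 atoms; a = 2.890 × 10^-8 cm.
M = ρ·N_A·a³/Z = 7.15 × 6.022 × 10²³ × 2.414 × 10^-23 / 2 = 52.0 g/mol.

52.0 g/mol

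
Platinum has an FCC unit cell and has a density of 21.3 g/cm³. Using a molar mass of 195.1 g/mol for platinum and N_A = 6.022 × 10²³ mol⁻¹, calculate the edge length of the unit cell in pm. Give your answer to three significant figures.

393 pm

With Z = 4 atoms per FCC cell, a³ = Z·M/(N_A·ρ) = 4 × 195.1 / (6.022 × 10²³ × 21.30 g/cm³) = 6.084 × 10^-23 cm³.
a = (6.084 × 10^-23)^(1/3) = 3.933 × 10^-8 cm = 393 pm.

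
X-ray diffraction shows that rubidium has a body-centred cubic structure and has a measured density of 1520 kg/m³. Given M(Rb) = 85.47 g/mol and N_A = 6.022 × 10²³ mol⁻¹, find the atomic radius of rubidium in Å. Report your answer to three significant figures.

For a BCC cell (Z = 2), a³ = Z·M/(N_A·ρ) = 2 × 85.47 / (6.022 × 10²³ × 1.520) = 1.867 × 10^-22 cm³, so a = 5.716 × 10^-8 cm = 5.716 Å.
Atoms touch along the body diagonal, so √3·a = 4r, so r = 0.4330 × a = 2.48 Å.

2.48 Å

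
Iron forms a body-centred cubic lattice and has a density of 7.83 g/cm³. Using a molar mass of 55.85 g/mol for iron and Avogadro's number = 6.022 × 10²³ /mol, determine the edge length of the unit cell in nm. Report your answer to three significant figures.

0.287 nm

With Z = 2 atoms per BCC cell, a³ = Z·M/(N_A·ρ) = 2 × 55.85 / (6.022 × 10²³ × 7.830 g/cm³) = 2.369 × 10^-23 cm³.
a = (2.369 × 10^-23)^(1/3) = 2.872 × 10^-8 cm = 0.287 nm.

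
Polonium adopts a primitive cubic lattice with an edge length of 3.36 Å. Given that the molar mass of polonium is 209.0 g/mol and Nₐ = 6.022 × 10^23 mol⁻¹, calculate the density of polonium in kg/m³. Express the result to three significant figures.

A simple cubic unit cell contains Z = 1 atom.
Cell volume: a³ = (3.36 Å)³ = (3.360 × 10^-8 cm)³ = 3.793 × 10^-23 cm³.
ρ = Z·M/(N_A·a³) = 1 × 209.0 / (6.022 × 10²³ × 3.793 × 10^-23) = 9.149 g/cm³ = 9150 kg/m³.

9150 kg/m³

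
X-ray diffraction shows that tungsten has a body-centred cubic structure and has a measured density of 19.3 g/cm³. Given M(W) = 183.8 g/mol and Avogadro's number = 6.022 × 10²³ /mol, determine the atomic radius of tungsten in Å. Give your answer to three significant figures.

1.37 Å

For a BCC cell (Z = 2), a³ = Z·M/(N_A·ρ) = 2 × 183.8 / (6.022 × 10²³ × 19.30) = 3.163 × 10^-23 cm³, so a = 3.162 × 10^-8 cm = 3.162 Å.
Atoms touch along the body diagonal, so √3·a = 4r, so r = 0.4330 × a = 1.37 Å.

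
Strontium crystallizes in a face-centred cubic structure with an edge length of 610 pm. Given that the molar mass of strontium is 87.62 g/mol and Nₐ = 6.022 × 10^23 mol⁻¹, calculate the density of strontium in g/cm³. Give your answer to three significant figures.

2.56 g/cm³

An FCC unit cell contains Z = 4 atoms.
Cell volume: a³ = (610 pm)³ = (6.100 × 10^-8 cm)³ = 2.270 × 10^-22 cm³.
ρ = Z·M/(N_A·a³) = 4 × 87.62 / (6.022 × 10²³ × 2.270 × 10^-22) = 2.564 g/cm³.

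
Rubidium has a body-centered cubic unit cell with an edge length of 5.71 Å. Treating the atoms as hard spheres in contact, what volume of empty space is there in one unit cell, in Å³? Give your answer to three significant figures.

59.5 Å³

In a BCC lattice atoms touch along the body diagonal, so √3·a = 4r, so r = 0.4330a = 2.473 Å.
V_cell = a³ = 186.2 Å³; V_atoms = 2 × (4/3)πr³ = 126.6 Å³.
Empty space = 186.2 − 126.6 = 59.5 Å³.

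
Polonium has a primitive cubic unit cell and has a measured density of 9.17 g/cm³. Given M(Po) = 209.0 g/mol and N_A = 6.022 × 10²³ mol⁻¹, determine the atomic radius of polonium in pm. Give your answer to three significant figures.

For a simple cubic cell (Z = 1), a³ = Z·M/(N_A·ρ) = 1 × 209.0 / (6.022 × 10²³ × 9.170) = 3.785 × 10^-23 cm³, so a = 3.357 × 10^-8 cm = 335.7 pm.
Atoms touch along the cell edge, so a = 2r, so r = 0.5000 × a = 168 pm.

168 pm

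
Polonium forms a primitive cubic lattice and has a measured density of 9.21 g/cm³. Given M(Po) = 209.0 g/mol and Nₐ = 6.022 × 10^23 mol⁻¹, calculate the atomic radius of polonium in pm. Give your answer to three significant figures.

168 pm

For a simple cubic cell (Z = 1), a³ = Z·M/(N_A·ρ) = 1 × 209.0 / (6.022 × 10²³ × 9.210) = 3.768 × 10^-23 cm³, so a = 3.353 × 10^-8 cm = 335.3 pm.
Atoms touch along the cell edge, so a = 2r, so r = 0.5000 × a = 168 pm.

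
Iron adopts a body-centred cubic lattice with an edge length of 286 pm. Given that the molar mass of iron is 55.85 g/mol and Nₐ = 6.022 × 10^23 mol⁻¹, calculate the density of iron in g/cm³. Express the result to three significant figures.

7.93 g/cm³

A BCC unit cell contains Z = 2 atoms.
Cell volume: a³ = (286 pm)³ = (2.860 × 10^-8 cm)³ = 2.339 × 10^-23 cm³.
ρ = Z·M/(N_A·a³) = 2 × 55.85 / (6.022 × 10²³ × 2.339 × 10^-23) = 7.929 g/cm³.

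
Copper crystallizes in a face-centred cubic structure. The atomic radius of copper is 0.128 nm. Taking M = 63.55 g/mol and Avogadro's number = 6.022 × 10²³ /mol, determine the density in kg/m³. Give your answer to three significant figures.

8900 kg/m³

In an FCC lattice, atoms touch along the face diagonal, so √2·a = 4r, giving a = 0.3620 nm = 3.620 × 10^-8 cm.
With Z = 4, ρ = Z·M/(N_A·a³) = 4 × 63.55 / (6.022 × 10²³ × 4.745 × 10^-23) = 8.895 g/cm³ = 8900 kg/m³.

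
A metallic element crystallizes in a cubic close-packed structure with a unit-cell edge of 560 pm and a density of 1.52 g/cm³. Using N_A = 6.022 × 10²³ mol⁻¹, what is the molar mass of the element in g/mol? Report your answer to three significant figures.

An FCC cell has Z = 4 atoms; a = 5.600 × 10^-8 cm.
M = ρ·N_A·a³/Z = 1.52 × 6.022 × 10²³ × 1.756 × 10^-22 / 4 = 40.2 g/mol.

40.2 g/mol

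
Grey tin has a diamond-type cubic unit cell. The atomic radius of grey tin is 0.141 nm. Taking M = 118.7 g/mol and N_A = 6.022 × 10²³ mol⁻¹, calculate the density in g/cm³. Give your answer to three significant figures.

In a diamond cubic lattice, nearest neighbors lie along the body diagonal with √3·a = 8r, giving a = 0.6513 nm = 6.513 × 10^-8 cm.
With Z = 8, ρ = Z·M/(N_A·a³) = 8 × 118.7 / (6.022 × 10²³ × 2.762 × 10^-22) = 5.709 g/cm³.

5.71 g/cm³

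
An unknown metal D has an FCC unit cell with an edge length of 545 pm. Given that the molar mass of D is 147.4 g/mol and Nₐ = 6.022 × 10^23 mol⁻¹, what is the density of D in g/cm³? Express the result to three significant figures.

An FCC unit cell contains Z = 4 atoms.
Cell volume: a³ = (545 pm)³ = (5.450 × 10^-8 cm)³ = 1.619 × 10^-22 cm³.
ρ = Z·M/(N_A·a³) = 4 × 147.4 / (6.022 × 10²³ × 1.619 × 10^-22) = 6.048 g/cm³.

6.05 g/cm³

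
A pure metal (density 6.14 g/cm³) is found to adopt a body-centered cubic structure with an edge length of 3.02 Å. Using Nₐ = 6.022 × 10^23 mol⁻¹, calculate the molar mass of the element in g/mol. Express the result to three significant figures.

A BCC cell has Z = 2 atoms; a = 3.020 × 10^-8 cm.
M = ρ·N_A·a³/Z = 6.14 × 6.022 × 10²³ × 2.754 × 10^-23 / 2 = 50.9 g/mol.

50.9 g/mol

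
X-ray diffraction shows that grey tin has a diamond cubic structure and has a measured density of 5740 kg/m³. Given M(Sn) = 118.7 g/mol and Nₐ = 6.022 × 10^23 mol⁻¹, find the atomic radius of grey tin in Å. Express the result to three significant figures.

For a diamond cubic cell (Z = 8), a³ = Z·M/(N_A·ρ) = 8 × 118.7 / (6.022 × 10²³ × 5.740) = 2.747 × 10^-22 cm³, so a = 6.501 × 10^-8 cm = 6.501 Å.
Nearest neighbors lie along the body diagonal with √3·a = 8r, so r = 0.2165 × a = 1.41 Å.

1.41 Å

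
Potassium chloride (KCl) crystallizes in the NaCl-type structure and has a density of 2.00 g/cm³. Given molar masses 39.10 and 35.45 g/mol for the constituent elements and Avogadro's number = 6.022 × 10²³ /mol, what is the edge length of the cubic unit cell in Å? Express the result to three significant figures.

6.28 Å

M(KCl) = 74.55 g/mol; Z = 4 formula units per cell.
a³ = Z·M/(N_A·ρ) = 4 × 74.55 / (6.022 × 10²³ × 2.00) = 2.476 × 10^-22 cm³, so a = 6.279 × 10^-8 cm = 6.28 Å.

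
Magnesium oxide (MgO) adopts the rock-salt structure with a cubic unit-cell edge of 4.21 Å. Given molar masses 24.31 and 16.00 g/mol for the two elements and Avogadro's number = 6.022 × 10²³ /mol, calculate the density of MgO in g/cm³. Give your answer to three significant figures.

3.59 g/cm³

The rock-salt structure contains Z = 4 formula units per cell; M(MgO) = 24.31 + 16.00 = 40.31 g/mol.
a³ = (4.210 × 10^-8 cm)³ = 7.462 × 10^-23 cm³.
ρ = 4 × 40.31 / (6.022 × 10²³ × 7.462 × 10^-23) = 3.588 g/cm³.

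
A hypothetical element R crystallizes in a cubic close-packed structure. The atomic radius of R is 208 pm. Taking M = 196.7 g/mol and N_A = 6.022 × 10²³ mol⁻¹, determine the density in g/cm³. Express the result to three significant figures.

6.42 g/cm³

In an FCC lattice, atoms touch along the face diagonal, so √2·a = 4r, giving a = 588.3 pm = 5.883 × 10^-8 cm.
With Z = 4, ρ = Z·M/(N_A·a³) = 4 × 196.7 / (6.022 × 10²³ × 2.036 × 10^-22) = 6.417 g/cm³.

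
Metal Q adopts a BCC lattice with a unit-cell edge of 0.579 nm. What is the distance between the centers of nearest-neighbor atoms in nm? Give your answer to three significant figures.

In a BCC structure, atoms touch along the body diagonal, so √3·a = 4r; the nearest-neighbor distance equals 2r = 0.8660·a.
d = 0.8660 × 0.579 = 0.501 nm.

0.501 nm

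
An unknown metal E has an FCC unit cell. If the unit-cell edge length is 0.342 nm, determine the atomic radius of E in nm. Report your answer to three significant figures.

In an FCC lattice, atoms touch along the face diagonal, so √2·a = 4r.
r = √2·a/4 = 1.4142 × 0.342 / 4 = 0.121 nm.

0.121 nm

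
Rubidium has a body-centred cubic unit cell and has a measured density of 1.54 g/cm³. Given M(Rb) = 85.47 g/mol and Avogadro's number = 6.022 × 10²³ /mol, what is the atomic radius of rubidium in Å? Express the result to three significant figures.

For a BCC cell (Z = 2), a³ = Z·M/(N_A·ρ) = 2 × 85.47 / (6.022 × 10²³ × 1.540) = 1.843 × 10^-22 cm³, so a = 5.691 × 10^-8 cm = 5.691 Å.
Atoms touch along the body diagonal, so √3·a = 4r, so r = 0.4330 × a = 2.46 Å.

2.46 Å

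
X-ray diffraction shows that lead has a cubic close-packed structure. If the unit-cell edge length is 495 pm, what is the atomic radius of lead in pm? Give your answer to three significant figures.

175 pm

In an FCC lattice, atoms touch along the face diagonal, so √2·a = 4r.
r = √2·a/4 = 1.4142 × 495 / 4 = 175 pm.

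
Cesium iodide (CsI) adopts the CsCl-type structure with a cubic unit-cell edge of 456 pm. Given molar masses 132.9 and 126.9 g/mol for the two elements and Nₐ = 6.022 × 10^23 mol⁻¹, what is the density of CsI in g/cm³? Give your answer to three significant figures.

4.55 g/cm³

The CsCl-type structure contains Z = 1 formula unit per cell; M(CsI) = 132.9 + 126.9 = 259.8 g/mol.
a³ = (4.560 × 10^-8 cm)³ = 9.482 × 10^-23 cm³.
ρ = 1 × 259.8 / (6.022 × 10²³ × 9.482 × 10^-23) = 4.550 g/cm³.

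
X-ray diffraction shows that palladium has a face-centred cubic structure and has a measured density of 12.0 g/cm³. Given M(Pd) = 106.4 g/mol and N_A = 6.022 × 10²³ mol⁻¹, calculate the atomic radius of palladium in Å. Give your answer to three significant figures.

For an FCC cell (Z = 4), a³ = Z·M/(N_A·ρ) = 4 × 106.4 / (6.022 × 10²³ × 12.00) = 5.890 × 10^-23 cm³, so a = 3.891 × 10^-8 cm = 3.891 Å.
Atoms touch along the face diagonal, so √2·a = 4r, so r = 0.3536 × a = 1.38 Å.

1.38 Å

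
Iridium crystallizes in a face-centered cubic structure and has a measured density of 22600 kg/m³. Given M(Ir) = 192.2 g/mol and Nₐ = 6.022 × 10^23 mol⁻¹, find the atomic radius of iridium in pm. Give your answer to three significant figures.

For an FCC cell (Z = 4), a³ = Z·M/(N_A·ρ) = 4 × 192.2 / (6.022 × 10²³ × 22.60) = 5.649 × 10^-23 cm³, so a = 3.837 × 10^-8 cm = 383.7 pm.
Atoms touch along the face diagonal, so √2·a = 4r, so r = 0.3536 × a = 136 pm.

136 pm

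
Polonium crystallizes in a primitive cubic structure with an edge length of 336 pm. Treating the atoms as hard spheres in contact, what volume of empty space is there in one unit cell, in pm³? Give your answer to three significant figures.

1.81 × 10^7 pm³

In a simple cubic lattice atoms touch along the cell edge, so a = 2r, so r = 0.5000a = 168.0 pm.
V_cell = a³ = 3.793 × 10^7 pm³; V_atoms = 1 × (4/3)πr³ = 1.986 × 10^7 pm³.
Empty space = 3.793 × 10^7 − 1.986 × 10^7 = 1.81 × 10^7 pm³.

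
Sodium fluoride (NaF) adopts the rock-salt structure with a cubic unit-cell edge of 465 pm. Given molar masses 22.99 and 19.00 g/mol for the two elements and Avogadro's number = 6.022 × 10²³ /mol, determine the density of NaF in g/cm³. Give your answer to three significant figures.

2.77 g/cm³

The rock-salt structure contains Z = 4 formula units per cell; M(NaF) = 22.99 + 19.00 = 41.99 g/mol.
a³ = (4.650 × 10^-8 cm)³ = 1.005 × 10^-22 cm³.
ρ = 4 × 41.99 / (6.022 × 10²³ × 1.005 × 10^-22) = 2.774 g/cm³.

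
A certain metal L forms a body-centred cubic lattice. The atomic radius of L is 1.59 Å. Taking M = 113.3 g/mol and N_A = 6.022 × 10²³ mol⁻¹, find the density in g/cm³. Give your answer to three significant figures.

In a BCC lattice, atoms touch along the body diagonal, so √3·a = 4r, giving a = 3.672 Å = 3.672 × 10^-8 cm.
With Z = 2, ρ = Z·M/(N_A·a³) = 2 × 113.3 / (6.022 × 10²³ × 4.951 × 10^-23) = 7.600 g/cm³.

7.60 g/cm³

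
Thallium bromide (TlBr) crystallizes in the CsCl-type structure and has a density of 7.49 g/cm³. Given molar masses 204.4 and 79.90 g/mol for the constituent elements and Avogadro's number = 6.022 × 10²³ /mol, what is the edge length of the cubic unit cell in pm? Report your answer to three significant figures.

M(TlBr) = 284.3 g/mol; Z = 1 formula unit per cell.
a³ = Z·M/(N_A·ρ) = 1 × 284.3 / (6.022 × 10²³ × 7.49) = 6.303 × 10^-23 cm³, so a = 3.980 × 10^-8 cm = 398 pm.

398 pm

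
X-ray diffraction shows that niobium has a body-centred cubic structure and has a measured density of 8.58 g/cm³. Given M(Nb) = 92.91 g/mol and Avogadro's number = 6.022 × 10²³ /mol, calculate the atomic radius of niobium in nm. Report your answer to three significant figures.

For a BCC cell (Z = 2), a³ = Z·M/(N_A·ρ) = 2 × 92.91 / (6.022 × 10²³ × 8.580) = 3.596 × 10^-23 cm³, so a = 3.301 × 10^-8 cm = 0.3301 nm.
Atoms touch along the body diagonal, so √3·a = 4r, so r = 0.4330 × a = 0.143 nm.

0.143 nm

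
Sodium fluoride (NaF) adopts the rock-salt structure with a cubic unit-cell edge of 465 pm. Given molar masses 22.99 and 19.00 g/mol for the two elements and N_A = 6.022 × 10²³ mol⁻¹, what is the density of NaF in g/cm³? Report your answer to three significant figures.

2.77 g/cm³

The rock-salt structure contains Z = 4 formula units per cell; M(NaF) = 22.99 + 19.00 = 41.99 g/mol.
a³ = (4.650 × 10^-8 cm)³ = 1.005 × 10^-22 cm³.
ρ = 4 × 41.99 / (6.022 × 10²³ × 1.005 × 10^-22) = 2.774 g/cm³.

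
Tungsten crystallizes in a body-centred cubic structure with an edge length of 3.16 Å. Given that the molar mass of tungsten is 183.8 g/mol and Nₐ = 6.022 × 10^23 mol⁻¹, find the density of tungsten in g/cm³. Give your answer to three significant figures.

19.3 g/cm³

A BCC unit cell contains Z = 2 atoms.
Cell volume: a³ = (3.16 Å)³ = (3.160 × 10^-8 cm)³ = 3.155 × 10^-23 cm³.
ρ = Z·M/(N_A·a³) = 2 × 183.8 / (6.022 × 10²³ × 3.155 × 10^-23) = 19.35 g/cm³.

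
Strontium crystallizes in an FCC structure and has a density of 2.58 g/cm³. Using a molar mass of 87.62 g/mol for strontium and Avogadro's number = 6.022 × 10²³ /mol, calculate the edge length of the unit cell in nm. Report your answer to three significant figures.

With Z = 4 atoms per FCC cell, a³ = Z·M/(N_A·ρ) = 4 × 87.62 / (6.022 × 10²³ × 2.580 g/cm³) = 2.256 × 10^-22 cm³.
a = (2.256 × 10^-22)^(1/3) = 6.087 × 10^-8 cm = 0.609 nm.

0.609 nm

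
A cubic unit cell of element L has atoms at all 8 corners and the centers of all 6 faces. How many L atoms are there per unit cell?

Corner atoms are shared by 8 cells (1/8 each), face atoms by 2 (1/2 each).
Net atoms = 8 × 1/8 + 6 × 1/2 = 1 + 3 = 4.

4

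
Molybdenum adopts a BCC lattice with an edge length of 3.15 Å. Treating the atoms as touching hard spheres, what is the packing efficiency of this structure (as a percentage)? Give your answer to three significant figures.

In a BCC lattice atoms touch along the body diagonal, so √3·a = 4r, so r = 0.4330a = 1.364 Å.
Packing fraction = Z·(4/3)πr³ / a³ = 2 × (4/3)π × (1.364)³ / (3.15)³ = 0.6802 = 68.0%.

68.0%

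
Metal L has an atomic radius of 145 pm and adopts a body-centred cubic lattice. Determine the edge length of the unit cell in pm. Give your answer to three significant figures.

335 pm

In a BCC lattice, atoms touch along the body diagonal, so √3·a = 4r.
a = 4r/√3 = 4 × 145 / 1.7321 = 335 pm.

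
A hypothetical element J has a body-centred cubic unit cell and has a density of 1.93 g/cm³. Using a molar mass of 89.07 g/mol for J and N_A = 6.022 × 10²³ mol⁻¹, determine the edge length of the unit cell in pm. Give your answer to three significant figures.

With Z = 2 atoms per BCC cell, a³ = Z·M/(N_A·ρ) = 2 × 89.07 / (6.022 × 10²³ × 1.930 g/cm³) = 1.533 × 10^-22 cm³.
a = (1.533 × 10^-22)^(1/3) = 5.352 × 10^-8 cm = 535 pm.

535 pm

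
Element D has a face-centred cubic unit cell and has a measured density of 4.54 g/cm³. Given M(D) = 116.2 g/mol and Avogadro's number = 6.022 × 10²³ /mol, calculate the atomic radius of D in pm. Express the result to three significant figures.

For an FCC cell (Z = 4), a³ = Z·M/(N_A·ρ) = 4 × 116.2 / (6.022 × 10²³ × 4.540) = 1.700 × 10^-22 cm³, so a = 5.540 × 10^-8 cm = 554.0 pm.
Atoms touch along the face diagonal, so √2·a = 4r, so r = 0.3536 × a = 196 pm.

196 pm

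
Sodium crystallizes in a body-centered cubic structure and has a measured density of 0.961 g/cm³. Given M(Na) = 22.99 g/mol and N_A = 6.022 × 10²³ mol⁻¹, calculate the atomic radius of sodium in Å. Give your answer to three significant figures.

1.86 Å

For a BCC cell (Z = 2), a³ = Z·M/(N_A·ρ) = 2 × 22.99 / (6.022 × 10²³ × 0.9610) = 7.945 × 10^-23 cm³, so a = 4.299 × 10^-8 cm = 4.299 Å.
Atoms touch along the body diagonal, so √3·a = 4r, so r = 0.4330 × a = 1.86 Å.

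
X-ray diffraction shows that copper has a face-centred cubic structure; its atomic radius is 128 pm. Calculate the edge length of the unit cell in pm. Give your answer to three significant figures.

In an FCC lattice, atoms touch along the face diagonal, so √2·a = 4r.
a = 4r/√2 = 4 × 128 / 1.4142 = 362 pm.

362 pm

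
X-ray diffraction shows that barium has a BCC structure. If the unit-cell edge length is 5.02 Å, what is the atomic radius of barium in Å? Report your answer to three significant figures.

2.17 Å

In a BCC lattice, atoms touch along the body diagonal, so √3·a = 4r.
r = √3·a/4 = 1.7321 × 5.02 / 4 = 2.17 Å.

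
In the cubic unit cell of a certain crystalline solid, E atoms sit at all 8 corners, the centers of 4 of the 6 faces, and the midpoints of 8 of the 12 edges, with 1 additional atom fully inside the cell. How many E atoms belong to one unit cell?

6

Corner atoms are shared by 8 cells (1/8 each), face atoms by 2 (1/2 each), edge atoms by 4 (1/4 each), interior atoms are unshared.
Net atoms = 8 × 1/8 + 4 × 1/2 + 8 × 1/4 + 1 = 1 + 2 + 2 + 1 = 6.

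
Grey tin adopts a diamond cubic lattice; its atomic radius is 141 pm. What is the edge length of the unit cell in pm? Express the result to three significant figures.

651 pm

In a diamond cubic lattice, nearest neighbors lie along the body diagonal with √3·a = 8r.
a = 8r/√3 = 8 × 141 / 1.7321 = 651 pm.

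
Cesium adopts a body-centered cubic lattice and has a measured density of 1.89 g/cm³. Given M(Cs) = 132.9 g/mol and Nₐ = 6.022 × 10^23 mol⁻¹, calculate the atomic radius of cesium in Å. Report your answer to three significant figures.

For a BCC cell (Z = 2), a³ = Z·M/(N_A·ρ) = 2 × 132.9 / (6.022 × 10²³ × 1.890) = 2.335 × 10^-22 cm³, so a = 6.158 × 10^-8 cm = 6.158 Å.
Atoms touch along the body diagonal, so √3·a = 4r, so r = 0.4330 × a = 2.67 Å.

2.67 Å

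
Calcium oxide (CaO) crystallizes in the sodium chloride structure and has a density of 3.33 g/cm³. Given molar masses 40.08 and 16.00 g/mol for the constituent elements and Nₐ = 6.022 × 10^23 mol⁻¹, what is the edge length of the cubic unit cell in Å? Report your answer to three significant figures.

4.82 Å

M(CaO) = 56.08 g/mol; Z = 4 formula units per cell.
a³ = Z·M/(N_A·ρ) = 4 × 56.08 / (6.022 × 10²³ × 3.33) = 1.119 × 10^-22 cm³, so a = 4.818 × 10^-8 cm = 4.82 Å.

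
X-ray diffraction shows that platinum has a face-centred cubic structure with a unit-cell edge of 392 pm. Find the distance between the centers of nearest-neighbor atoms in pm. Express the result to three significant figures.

In an FCC structure, atoms touch along the face diagonal, so √2·a = 4r; the nearest-neighbor distance equals 2r = 0.7071·a.
d = 0.7071 × 392 = 277 pm.

277 pm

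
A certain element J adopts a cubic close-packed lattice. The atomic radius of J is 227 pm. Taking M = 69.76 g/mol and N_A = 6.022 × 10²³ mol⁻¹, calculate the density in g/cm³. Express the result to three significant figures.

1.75 g/cm³

In an FCC lattice, atoms touch along the face diagonal, so √2·a = 4r, giving a = 642.1 pm = 6.421 × 10^-8 cm.
With Z = 4, ρ = Z·M/(N_A·a³) = 4 × 69.76 / (6.022 × 10²³ × 2.647 × 10^-22) = 1.751 g/cm³.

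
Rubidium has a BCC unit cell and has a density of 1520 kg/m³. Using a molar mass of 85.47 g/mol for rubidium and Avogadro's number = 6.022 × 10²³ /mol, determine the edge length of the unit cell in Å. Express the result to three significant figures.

With Z = 2 atoms per BCC cell, a³ = Z·M/(N_A·ρ) = 2 × 85.47 / (6.022 × 10²³ × 1.520 g/cm³) = 1.867 × 10^-22 cm³.
a = (1.867 × 10^-22)^(1/3) = 5.716 × 10^-8 cm = 5.72 Å.

5.72 Å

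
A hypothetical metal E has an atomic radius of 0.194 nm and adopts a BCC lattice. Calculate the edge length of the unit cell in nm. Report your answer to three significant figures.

In a BCC lattice, atoms touch along the body diagonal, so √3·a = 4r.
a = 4r/√3 = 4 × 0.194 / 1.7321 = 0.448 nm.

0.448 nm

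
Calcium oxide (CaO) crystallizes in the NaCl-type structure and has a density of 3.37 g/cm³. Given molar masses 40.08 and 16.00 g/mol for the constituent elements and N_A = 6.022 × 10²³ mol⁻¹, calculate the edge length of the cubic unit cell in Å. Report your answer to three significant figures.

4.80 Å

M(CaO) = 56.08 g/mol; Z = 4 formula units per cell.
a³ = Z·M/(N_A·ρ) = 4 × 56.08 / (6.022 × 10²³ × 3.37) = 1.105 × 10^-22 cm³, so a = 4.799 × 10^-8 cm = 4.80 Å.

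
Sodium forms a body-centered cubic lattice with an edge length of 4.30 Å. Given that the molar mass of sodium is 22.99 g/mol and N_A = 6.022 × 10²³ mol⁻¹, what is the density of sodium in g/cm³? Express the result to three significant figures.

A BCC unit cell contains Z = 2 atoms.
Cell volume: a³ = (4.30 Å)³ = (4.300 × 10^-8 cm)³ = 7.951 × 10^-23 cm³.
ρ = Z·M/(N_A·a³) = 2 × 22.99 / (6.022 × 10²³ × 7.951 × 10^-23) = 0.9603 g/cm³.

0.960 g/cm³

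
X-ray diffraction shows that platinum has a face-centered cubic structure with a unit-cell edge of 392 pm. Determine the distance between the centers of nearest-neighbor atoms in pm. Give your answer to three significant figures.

277 pm

In an FCC structure, atoms touch along the face diagonal, so √2·a = 4r; the nearest-neighbor distance equals 2r = 0.7071·a.
d = 0.7071 × 392 = 277 pm.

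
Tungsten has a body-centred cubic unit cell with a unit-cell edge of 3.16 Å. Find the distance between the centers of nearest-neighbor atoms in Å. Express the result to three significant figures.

2.74 Å

In a BCC structure, atoms touch along the body diagonal, so √3·a = 4r; the nearest-neighbor distance equals 2r = 0.8660·a.
d = 0.8660 × 3.16 = 2.74 Å.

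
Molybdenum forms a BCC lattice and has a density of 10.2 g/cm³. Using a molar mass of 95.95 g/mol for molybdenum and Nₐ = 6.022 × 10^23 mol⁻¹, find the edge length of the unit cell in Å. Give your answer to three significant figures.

With Z = 2 atoms per BCC cell, a³ = Z·M/(N_A·ρ) = 2 × 95.95 / (6.022 × 10²³ × 10.20 g/cm³) = 3.124 × 10^-23 cm³.
a = (3.124 × 10^-23)^(1/3) = 3.150 × 10^-8 cm = 3.15 Å.

3.15 Å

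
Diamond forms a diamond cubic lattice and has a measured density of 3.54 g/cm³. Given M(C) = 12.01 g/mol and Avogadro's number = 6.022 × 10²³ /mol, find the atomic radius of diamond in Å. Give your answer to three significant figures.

0.770 Å

For a diamond cubic cell (Z = 8), a³ = Z·M/(N_A·ρ) = 8 × 12.01 / (6.022 × 10²³ × 3.540) = 4.507 × 10^-23 cm³, so a = 3.559 × 10^-8 cm = 3.559 Å.
Nearest neighbors lie along the body diagonal with √3·a = 8r, so r = 0.2165 × a = 0.770 Å.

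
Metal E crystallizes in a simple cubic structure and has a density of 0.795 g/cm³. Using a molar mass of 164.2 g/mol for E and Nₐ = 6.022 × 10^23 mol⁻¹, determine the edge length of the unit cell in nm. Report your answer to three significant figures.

0.700 nm

With Z = 1 atom per simple cubic cell, a³ = Z·M/(N_A·ρ) = 1 × 164.2 / (6.022 × 10²³ × 0.7950 g/cm³) = 3.430 × 10^-22 cm³.
a = (3.430 × 10^-22)^(1/3) = 7.000 × 10^-8 cm = 0.700 nm.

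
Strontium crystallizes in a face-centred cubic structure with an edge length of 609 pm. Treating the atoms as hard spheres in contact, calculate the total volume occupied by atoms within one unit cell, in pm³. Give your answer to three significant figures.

1.67 × 10^8 pm³

In an FCC lattice atoms touch along the face diagonal, so √2·a = 4r, so r = 0.3536a = 215.3 pm.
V_atoms = Z × (4/3)πr³ = 4 × (4/3)π × (215.3)³ = 1.67 × 10^8 pm³.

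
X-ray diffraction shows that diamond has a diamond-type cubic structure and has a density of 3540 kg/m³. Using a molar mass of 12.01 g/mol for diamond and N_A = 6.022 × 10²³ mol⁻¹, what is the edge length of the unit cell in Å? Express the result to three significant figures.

3.56 Å

With Z = 8 atoms per diamond cubic cell, a³ = Z·M/(N_A·ρ) = 8 × 12.01 / (6.022 × 10²³ × 3.540 g/cm³) = 4.507 × 10^-23 cm³.
a = (4.507 × 10^-23)^(1/3) = 3.559 × 10^-8 cm = 3.56 Å.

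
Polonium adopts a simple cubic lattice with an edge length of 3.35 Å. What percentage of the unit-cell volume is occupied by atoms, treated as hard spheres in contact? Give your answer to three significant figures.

52.4%

In a simple cubic lattice atoms touch along the cell edge, so a = 2r, so r = 0.5000a = 1.675 Å.
Packing fraction = Z·(4/3)πr³ / a³ = 1 × (4/3)π × (1.675)³ / (3.35)³ = 0.5236 = 52.4%.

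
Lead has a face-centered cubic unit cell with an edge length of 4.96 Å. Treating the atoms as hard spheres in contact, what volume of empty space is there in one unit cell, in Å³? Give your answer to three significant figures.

31.7 Å³

In an FCC lattice atoms touch along the face diagonal, so √2·a = 4r, so r = 0.3536a = 1.754 Å.
V_cell = a³ = 122.0 Å³; V_atoms = 4 × (4/3)πr³ = 90.36 Å³.
Empty space = 122.0 − 90.36 = 31.7 Å³.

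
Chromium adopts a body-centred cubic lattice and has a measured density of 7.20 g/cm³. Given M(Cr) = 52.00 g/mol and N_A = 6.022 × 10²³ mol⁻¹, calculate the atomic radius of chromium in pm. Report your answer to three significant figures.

For a BCC cell (Z = 2), a³ = Z·M/(N_A·ρ) = 2 × 52.00 / (6.022 × 10²³ × 7.200) = 2.399 × 10^-23 cm³, so a = 2.884 × 10^-8 cm = 288.4 pm.
Atoms touch along the body diagonal, so √3·a = 4r, so r = 0.4330 × a = 125 pm.

125 pm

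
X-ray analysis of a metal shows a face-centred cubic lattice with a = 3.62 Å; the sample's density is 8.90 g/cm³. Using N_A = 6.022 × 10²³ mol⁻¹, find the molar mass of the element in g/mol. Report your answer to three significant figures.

63.6 g/mol

An FCC cell has Z = 4 atoms; a = 3.620 × 10^-8 cm.
M = ρ·N_A·a³/Z = 8.90 × 6.022 × 10²³ × 4.744 × 10^-23 / 4 = 63.6 g/mol.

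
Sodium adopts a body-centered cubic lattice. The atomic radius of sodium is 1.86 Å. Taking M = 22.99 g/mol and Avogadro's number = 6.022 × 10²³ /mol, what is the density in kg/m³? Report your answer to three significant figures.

963 kg/m³

In a BCC lattice, atoms touch along the body diagonal, so √3·a = 4r, giving a = 4.295 Å = 4.295 × 10^-8 cm.
With Z = 2, ρ = Z·M/(N_A·a³) = 2 × 22.99 / (6.022 × 10²³ × 7.926 × 10^-23) = 0.9634 g/cm³ = 963 kg/m³.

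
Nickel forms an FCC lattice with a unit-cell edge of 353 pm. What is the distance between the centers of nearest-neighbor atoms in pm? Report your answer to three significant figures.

250 pm

In an FCC structure, atoms touch along the face diagonal, so √2·a = 4r; the nearest-neighbor distance equals 2r = 0.7071·a.
d = 0.7071 × 353 = 250 pm.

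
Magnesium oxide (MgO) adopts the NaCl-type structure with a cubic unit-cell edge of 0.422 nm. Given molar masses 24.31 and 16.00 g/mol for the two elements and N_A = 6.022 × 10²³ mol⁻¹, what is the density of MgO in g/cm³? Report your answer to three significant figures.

3.56 g/cm³

The NaCl-type structure contains Z = 4 formula units per cell; M(MgO) = 24.31 + 16.00 = 40.31 g/mol.
a³ = (4.220 × 10^-8 cm)³ = 7.515 × 10^-23 cm³.
ρ = 4 × 40.31 / (6.022 × 10²³ × 7.515 × 10^-23) = 3.563 g/cm³.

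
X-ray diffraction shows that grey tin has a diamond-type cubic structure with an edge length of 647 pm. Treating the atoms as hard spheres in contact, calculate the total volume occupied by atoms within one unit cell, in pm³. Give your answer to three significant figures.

In a diamond cubic lattice nearest neighbors lie along the body diagonal with √3·a = 8r, so r = 0.2165a = 140.1 pm.
V_atoms = Z × (4/3)πr³ = 8 × (4/3)π × (140.1)³ = 9.21 × 10^7 pm³.

9.21 × 10^7 pm³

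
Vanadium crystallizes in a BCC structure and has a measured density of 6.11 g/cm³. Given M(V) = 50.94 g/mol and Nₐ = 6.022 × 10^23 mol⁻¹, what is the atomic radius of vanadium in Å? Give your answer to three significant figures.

1.31 Å

For a BCC cell (Z = 2), a³ = Z·M/(N_A·ρ) = 2 × 50.94 / (6.022 × 10²³ × 6.110) = 2.769 × 10^-23 cm³, so a = 3.025 × 10^-8 cm = 3.025 Å.
Atoms touch along the body diagonal, so √3·a = 4r, so r = 0.4330 × a = 1.31 Å.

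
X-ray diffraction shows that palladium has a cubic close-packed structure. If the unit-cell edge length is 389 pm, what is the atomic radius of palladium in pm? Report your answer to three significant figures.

138 pm

In an FCC lattice, atoms touch along the face diagonal, so √2·a = 4r.
r = √2·a/4 = 1.4142 × 389 / 4 = 138 pm.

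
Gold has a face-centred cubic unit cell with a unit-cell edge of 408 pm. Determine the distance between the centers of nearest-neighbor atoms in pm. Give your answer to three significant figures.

In an FCC structure, atoms touch along the face diagonal, so √2·a = 4r; the nearest-neighbor distance equals 2r = 0.7071·a.
d = 0.7071 × 408 = 288 pm.

288 pm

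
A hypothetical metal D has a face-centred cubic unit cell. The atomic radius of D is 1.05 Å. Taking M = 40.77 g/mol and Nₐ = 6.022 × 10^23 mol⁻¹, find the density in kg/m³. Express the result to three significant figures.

10300 kg/m³

In an FCC lattice, atoms touch along the face diagonal, so √2·a = 4r, giving a = 2.970 Å = 2.970 × 10^-8 cm.
With Z = 4, ρ = Z·M/(N_A·a³) = 4 × 40.77 / (6.022 × 10²³ × 2.619 × 10^-23) = 10.34 g/cm³ = 10300 kg/m³.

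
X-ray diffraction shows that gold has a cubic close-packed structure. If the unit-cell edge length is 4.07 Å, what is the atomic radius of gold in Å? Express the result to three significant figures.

In an FCC lattice, atoms touch along the face diagonal, so √2·a = 4r.
r = √2·a/4 = 1.4142 × 4.07 / 4 = 1.44 Å.

1.44 Å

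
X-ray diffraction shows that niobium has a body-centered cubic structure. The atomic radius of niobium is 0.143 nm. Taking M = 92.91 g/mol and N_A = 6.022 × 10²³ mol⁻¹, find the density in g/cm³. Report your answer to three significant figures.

In a BCC lattice, atoms touch along the body diagonal, so √3·a = 4r, giving a = 0.3302 nm = 3.302 × 10^-8 cm.
With Z = 2, ρ = Z·M/(N_A·a³) = 2 × 92.91 / (6.022 × 10²³ × 3.602 × 10^-23) = 8.567 g/cm³.

8.57 g/cm³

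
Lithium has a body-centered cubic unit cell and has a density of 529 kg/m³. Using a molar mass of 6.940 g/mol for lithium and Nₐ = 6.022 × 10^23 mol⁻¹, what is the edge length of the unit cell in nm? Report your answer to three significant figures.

With Z = 2 atoms per BCC cell, a³ = Z·M/(N_A·ρ) = 2 × 6.940 / (6.022 × 10²³ × 0.5290 g/cm³) = 4.357 × 10^-23 cm³.
a = (4.357 × 10^-23)^(1/3) = 3.519 × 10^-8 cm = 0.352 nm.

0.352 nm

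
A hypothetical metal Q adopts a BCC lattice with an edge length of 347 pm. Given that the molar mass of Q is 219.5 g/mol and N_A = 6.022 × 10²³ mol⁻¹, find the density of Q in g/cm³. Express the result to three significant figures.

A BCC unit cell contains Z = 2 atoms.
Cell volume: a³ = (347 pm)³ = (3.470 × 10^-8 cm)³ = 4.178 × 10^-23 cm³.
ρ = Z·M/(N_A·a³) = 2 × 219.5 / (6.022 × 10²³ × 4.178 × 10^-23) = 17.45 g/cm³.

17.4 g/cm³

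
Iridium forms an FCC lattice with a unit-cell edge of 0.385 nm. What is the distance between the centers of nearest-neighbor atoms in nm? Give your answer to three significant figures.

0.272 nm

In an FCC structure, atoms touch along the face diagonal, so √2·a = 4r; the nearest-neighbor distance equals 2r = 0.7071·a.
d = 0.7071 × 0.385 = 0.272 nm.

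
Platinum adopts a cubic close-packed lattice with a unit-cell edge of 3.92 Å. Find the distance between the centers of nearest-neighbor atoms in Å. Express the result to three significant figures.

2.77 Å

In an FCC structure, atoms touch along the face diagonal, so √2·a = 4r; the nearest-neighbor distance equals 2r = 0.7071·a.
d = 0.7071 × 3.92 = 2.77 Å.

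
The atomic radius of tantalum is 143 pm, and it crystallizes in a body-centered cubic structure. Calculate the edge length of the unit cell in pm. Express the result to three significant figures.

In a BCC lattice, atoms touch along the body diagonal, so √3·a = 4r.
a = 4r/√3 = 4 × 143 / 1.7321 = 330 pm.

330 pm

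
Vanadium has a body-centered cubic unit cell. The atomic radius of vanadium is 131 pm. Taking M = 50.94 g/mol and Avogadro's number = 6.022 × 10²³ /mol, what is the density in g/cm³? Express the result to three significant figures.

6.11 g/cm³

In a BCC lattice, atoms touch along the body diagonal, so √3·a = 4r, giving a = 302.5 pm = 3.025 × 10^-8 cm.
With Z = 2, ρ = Z·M/(N_A·a³) = 2 × 50.94 / (6.022 × 10²³ × 2.769 × 10^-23) = 6.110 g/cm³.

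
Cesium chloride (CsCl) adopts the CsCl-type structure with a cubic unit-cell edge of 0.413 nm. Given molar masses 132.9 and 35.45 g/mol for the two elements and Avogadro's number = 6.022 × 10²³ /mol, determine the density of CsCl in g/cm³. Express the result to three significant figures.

3.97 g/cm³

The CsCl-type structure contains Z = 1 formula unit per cell; M(CsCl) = 132.9 + 35.45 = 168.35 g/mol.
a³ = (4.130 × 10^-8 cm)³ = 7.044 × 10^-23 cm³.
ρ = 1 × 168.35 / (6.022 × 10²³ × 7.044 × 10^-23) = 3.968 g/cm³.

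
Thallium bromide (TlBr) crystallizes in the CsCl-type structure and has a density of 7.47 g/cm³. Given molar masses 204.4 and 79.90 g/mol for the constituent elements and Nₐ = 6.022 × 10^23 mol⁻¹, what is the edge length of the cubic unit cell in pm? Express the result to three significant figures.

M(TlBr) = 284.3 g/mol; Z = 1 formula unit per cell.
a³ = Z·M/(N_A·ρ) = 1 × 284.3 / (6.022 × 10²³ × 7.47) = 6.320 × 10^-23 cm³, so a = 3.983 × 10^-8 cm = 398 pm.

398 pm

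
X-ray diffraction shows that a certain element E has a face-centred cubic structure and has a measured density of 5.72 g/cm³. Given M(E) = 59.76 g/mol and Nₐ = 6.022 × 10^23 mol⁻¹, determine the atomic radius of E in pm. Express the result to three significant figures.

For an FCC cell (Z = 4), a³ = Z·M/(N_A·ρ) = 4 × 59.76 / (6.022 × 10²³ × 5.720) = 6.940 × 10^-23 cm³, so a = 4.109 × 10^-8 cm = 410.9 pm.
Atoms touch along the face diagonal, so √2·a = 4r, so r = 0.3536 × a = 145 pm.

145 pm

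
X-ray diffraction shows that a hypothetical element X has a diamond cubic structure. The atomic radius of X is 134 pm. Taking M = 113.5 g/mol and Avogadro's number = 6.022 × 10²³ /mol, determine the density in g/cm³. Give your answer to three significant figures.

6.36 g/cm³

In a diamond cubic lattice, nearest neighbors lie along the body diagonal with √3·a = 8r, giving a = 618.9 pm = 6.189 × 10^-8 cm.
With Z = 8, ρ = Z·M/(N_A·a³) = 8 × 113.5 / (6.022 × 10²³ × 2.371 × 10^-22) = 6.360 g/cm³.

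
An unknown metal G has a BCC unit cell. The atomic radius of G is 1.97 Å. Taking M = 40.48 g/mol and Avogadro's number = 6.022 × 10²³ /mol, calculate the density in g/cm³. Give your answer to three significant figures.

In a BCC lattice, atoms touch along the body diagonal, so √3·a = 4r, giving a = 4.550 Å = 4.550 × 10^-8 cm.
With Z = 2, ρ = Z·M/(N_A·a³) = 2 × 40.48 / (6.022 × 10²³ × 9.417 × 10^-23) = 1.428 g/cm³.

1.43 g/cm³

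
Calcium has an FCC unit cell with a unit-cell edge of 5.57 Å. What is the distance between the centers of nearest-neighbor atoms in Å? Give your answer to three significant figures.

In an FCC structure, atoms touch along the face diagonal, so √2·a = 4r; the nearest-neighbor distance equals 2r = 0.7071·a.
d = 0.7071 × 5.57 = 3.94 Å.

3.94 Å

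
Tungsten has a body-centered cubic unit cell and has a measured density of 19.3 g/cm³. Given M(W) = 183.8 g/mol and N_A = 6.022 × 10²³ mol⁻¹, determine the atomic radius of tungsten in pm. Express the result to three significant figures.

137 pm

For a BCC cell (Z = 2), a³ = Z·M/(N_A·ρ) = 2 × 183.8 / (6.022 × 10²³ × 19.30) = 3.163 × 10^-23 cm³, so a = 3.162 × 10^-8 cm = 316.2 pm.
Atoms touch along the body diagonal, so √3·a = 4r, so r = 0.4330 × a = 137 pm.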